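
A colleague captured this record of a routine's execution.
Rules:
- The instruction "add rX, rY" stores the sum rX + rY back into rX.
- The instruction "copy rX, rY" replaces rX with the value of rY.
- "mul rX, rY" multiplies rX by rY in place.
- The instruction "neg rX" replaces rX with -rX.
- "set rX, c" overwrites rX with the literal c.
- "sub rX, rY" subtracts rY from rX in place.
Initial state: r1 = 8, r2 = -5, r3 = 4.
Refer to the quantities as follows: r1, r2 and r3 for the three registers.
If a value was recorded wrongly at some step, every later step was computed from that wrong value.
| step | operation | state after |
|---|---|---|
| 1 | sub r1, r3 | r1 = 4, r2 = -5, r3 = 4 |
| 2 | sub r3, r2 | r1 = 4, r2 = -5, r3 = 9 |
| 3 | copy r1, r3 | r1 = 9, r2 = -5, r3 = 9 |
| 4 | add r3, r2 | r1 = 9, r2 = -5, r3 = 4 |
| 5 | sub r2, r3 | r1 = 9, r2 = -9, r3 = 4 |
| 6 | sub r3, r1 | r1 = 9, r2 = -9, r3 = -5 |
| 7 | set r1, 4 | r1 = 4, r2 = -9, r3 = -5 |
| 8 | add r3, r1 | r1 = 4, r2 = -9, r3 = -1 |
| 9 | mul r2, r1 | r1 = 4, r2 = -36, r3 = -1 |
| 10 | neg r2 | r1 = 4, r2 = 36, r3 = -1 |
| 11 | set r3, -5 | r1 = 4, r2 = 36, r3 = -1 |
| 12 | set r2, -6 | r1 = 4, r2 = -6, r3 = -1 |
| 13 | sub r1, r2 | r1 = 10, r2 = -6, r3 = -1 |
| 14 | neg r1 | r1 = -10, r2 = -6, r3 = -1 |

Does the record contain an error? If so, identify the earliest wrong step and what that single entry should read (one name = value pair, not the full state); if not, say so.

step 1: r1 = 8 - 4 = 4 -> consistent with the record
step 2: r3 = 4 - -5 = 9 -> checks out
step 3: r1 = 9 -> agrees with the record
step 4: r3 = 9 + -5 = 4 -> exactly as logged
step 5: r2 = -5 - 4 = -9 -> verified
step 6: r3 = 4 - 9 = -5 -> matches
step 7: r1 = 4 -> matches
step 8: r3 = -5 + 4 = -1 -> exactly as logged
step 9: r2 = -9 * 4 = -36 -> verified
step 10: r2 = -(-36) = 36 -> exactly as logged
step 11: r3 = -5 -> the entry is off here
That makes step 11 the first incorrect line — r3 = -5 is what it should show.

step 11, r3 = -5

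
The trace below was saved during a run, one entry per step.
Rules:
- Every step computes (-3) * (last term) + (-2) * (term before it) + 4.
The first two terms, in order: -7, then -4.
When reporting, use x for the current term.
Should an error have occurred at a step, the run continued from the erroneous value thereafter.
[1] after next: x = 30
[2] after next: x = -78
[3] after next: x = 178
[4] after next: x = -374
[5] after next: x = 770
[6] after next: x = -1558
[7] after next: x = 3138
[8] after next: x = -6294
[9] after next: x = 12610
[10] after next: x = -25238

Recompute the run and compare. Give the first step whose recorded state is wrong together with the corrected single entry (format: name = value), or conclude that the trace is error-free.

no error

Recomputing the run from the initial state:
step 1: x = 30
step 2: x = -78
step 3: x = 178
step 4: x = -374
step 5: x = 770
step 6: x = -1558
step 7: x = 3138
step 8: x = -6294
step 9: x = 12610
step 10: x = -25238
This matches the trace at every step.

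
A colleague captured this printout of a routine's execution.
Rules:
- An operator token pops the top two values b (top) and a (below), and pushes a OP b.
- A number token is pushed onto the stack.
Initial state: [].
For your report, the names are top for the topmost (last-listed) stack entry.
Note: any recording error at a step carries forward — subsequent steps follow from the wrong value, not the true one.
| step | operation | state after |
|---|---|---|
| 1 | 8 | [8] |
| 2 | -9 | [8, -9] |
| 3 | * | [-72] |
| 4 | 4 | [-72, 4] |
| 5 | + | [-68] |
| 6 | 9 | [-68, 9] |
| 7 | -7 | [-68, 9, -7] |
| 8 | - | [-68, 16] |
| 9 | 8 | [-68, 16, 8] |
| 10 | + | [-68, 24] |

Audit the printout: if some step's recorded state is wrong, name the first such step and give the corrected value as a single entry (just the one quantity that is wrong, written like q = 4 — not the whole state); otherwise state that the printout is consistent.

no error

1. push 8: top = 8 (checks out)
2. push -9: top = -9 (verified)
3. 8 * -9 = -72 (exactly as logged)
4. push 4: top = 4 (confirmed correct)
5. -72 + 4 = -68 (exactly as logged)
6. push 9: top = 9 (same as recorded)
7. push -7: top = -7 (same as recorded)
8. 9 - -7 = 16 (in agreement)
9. push 8: top = 8 (exactly as logged)
10. 16 + 8 = 24 (no discrepancy)
All entries verified; no error found.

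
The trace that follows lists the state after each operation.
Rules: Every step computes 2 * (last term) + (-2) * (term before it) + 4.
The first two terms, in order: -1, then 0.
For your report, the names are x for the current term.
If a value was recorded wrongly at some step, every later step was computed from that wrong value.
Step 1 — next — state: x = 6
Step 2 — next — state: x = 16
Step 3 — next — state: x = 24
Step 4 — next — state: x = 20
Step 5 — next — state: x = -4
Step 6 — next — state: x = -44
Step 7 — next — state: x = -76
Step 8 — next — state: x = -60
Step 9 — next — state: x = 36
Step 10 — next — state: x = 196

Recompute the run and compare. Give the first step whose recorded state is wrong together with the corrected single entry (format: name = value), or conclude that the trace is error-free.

no error

Recomputing the run from the initial state:
step 1: x = 6
step 2: x = 16
step 3: x = 24
step 4: x = 20
step 5: x = -4
step 6: x = -44
step 7: x = -76
step 8: x = -60
step 9: x = 36
step 10: x = 196
This matches the trace at every step.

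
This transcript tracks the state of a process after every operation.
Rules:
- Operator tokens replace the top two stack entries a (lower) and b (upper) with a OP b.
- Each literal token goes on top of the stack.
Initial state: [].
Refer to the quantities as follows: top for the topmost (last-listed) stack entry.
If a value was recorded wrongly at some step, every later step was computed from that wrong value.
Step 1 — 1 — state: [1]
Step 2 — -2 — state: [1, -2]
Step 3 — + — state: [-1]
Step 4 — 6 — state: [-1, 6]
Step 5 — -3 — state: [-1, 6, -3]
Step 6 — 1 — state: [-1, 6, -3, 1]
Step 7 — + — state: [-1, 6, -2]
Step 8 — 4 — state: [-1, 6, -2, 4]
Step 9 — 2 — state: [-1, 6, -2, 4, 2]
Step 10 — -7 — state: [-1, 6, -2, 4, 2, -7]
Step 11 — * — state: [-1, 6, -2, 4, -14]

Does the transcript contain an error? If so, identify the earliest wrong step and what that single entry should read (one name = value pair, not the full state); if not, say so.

no error

Step 1: push 1: top = 1 — no discrepancy.
Step 2: push -2: top = -2 — same as recorded.
Step 3: 1 + -2 = -1 — confirmed correct.
Step 4: push 6: top = 6 — matches.
Step 5: push -3: top = -3 — verified.
Step 6: push 1: top = 1 — consistent with the transcript.
Step 7: -3 + 1 = -2 — agrees with the transcript.
Step 8: push 4: top = 4 — confirmed correct.
Step 9: push 2: top = 2 — consistent with the transcript.
Step 10: push -7: top = -7 — matches.
Step 11: 2 * -7 = -14 — checks out.
No step deviates from the rules.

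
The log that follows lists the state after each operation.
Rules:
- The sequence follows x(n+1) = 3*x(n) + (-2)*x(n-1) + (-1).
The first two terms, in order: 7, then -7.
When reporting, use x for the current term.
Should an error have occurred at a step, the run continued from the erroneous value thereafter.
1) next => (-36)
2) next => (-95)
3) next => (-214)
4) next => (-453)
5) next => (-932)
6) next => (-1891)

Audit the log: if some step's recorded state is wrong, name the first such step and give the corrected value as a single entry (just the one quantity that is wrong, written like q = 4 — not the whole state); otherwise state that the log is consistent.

Step 1: x = 3*(-7) + (-2)*(7) + (-1) = -36 — no discrepancy.
Step 2: x = 3*(-36) + (-2)*(-7) + (-1) = -95 — agrees with the log.
Step 3: x = 3*(-95) + (-2)*(-36) + (-1) = -214 — same as recorded.
Step 4: x = 3*(-214) + (-2)*(-95) + (-1) = -453 — consistent with the log.
Step 5: x = 3*(-453) + (-2)*(-214) + (-1) = -932 — same as recorded.
Step 6: x = 3*(-932) + (-2)*(-453) + (-1) = -1891 — agrees with the log.
The whole run recomputes cleanly — no discrepancies.

no error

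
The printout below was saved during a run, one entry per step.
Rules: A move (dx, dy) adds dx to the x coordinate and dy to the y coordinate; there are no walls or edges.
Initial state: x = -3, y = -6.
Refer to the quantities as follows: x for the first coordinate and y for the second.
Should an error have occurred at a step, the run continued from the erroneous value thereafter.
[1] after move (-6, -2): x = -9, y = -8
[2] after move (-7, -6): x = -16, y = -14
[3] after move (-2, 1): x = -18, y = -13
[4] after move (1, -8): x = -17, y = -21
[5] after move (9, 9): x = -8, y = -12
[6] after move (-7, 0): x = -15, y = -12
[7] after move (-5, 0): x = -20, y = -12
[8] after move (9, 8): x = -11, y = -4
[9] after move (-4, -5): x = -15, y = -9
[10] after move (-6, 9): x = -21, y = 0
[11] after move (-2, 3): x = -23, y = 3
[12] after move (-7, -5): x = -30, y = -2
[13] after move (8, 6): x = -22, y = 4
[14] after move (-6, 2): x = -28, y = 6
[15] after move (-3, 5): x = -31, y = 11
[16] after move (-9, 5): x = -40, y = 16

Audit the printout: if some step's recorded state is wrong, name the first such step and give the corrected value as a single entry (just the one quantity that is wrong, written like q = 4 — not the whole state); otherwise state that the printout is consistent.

step 1: x = -3 + (-6) = -9, y = -6 + (-2) = -8 -> exactly as logged
step 2: x = -9 + (-7) = -16, y = -8 + (-6) = -14 -> same as recorded
step 3: x = -16 + (-2) = -18, y = -14 + (1) = -13 -> confirmed correct
step 4: x = -18 + (1) = -17, y = -13 + (-8) = -21 -> matches
step 5: x = -17 + (9) = -8, y = -21 + (9) = -12 -> matches
step 6: x = -8 + (-7) = -15, y = -12 + (0) = -12 -> confirmed correct
step 7: x = -15 + (-5) = -20, y = -12 + (0) = -12 -> verified
step 8: x = -20 + (9) = -11, y = -12 + (8) = -4 -> in agreement
step 9: x = -11 + (-4) = -15, y = -4 + (-5) = -9 -> checks out
step 10: x = -15 + (-6) = -21, y = -9 + (9) = 0 -> consistent with the printout
step 11: x = -21 + (-2) = -23, y = 0 + (3) = 3 -> checks out
step 12: x = -23 + (-7) = -30, y = 3 + (-5) = -2 -> consistent with the printout
step 13: x = -30 + (8) = -22, y = -2 + (6) = 4 -> consistent with the printout
step 14: x = -22 + (-6) = -28, y = 4 + (2) = 6 -> matches
step 15: x = -28 + (-3) = -31, y = 6 + (5) = 11 -> confirmed correct
step 16: x = -31 + (-9) = -40, y = 11 + (5) = 16 -> confirmed correct
All steps check out; nothing to correct.

no error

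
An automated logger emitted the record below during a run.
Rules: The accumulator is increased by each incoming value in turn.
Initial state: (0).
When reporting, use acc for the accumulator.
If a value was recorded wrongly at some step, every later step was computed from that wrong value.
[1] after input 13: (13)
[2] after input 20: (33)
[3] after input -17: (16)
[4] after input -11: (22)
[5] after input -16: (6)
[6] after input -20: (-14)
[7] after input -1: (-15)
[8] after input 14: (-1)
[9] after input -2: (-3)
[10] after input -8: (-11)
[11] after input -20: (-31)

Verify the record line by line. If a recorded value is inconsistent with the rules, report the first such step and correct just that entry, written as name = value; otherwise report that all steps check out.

Recomputing the run from the initial state:
step 1: acc = 13
step 2: acc = 33
step 3: acc = 16
step 4: acc = 5
step 5: acc = -11
step 6: acc = -31
step 7: acc = -32
step 8: acc = -18
step 9: acc = -20
step 10: acc = -28
step 11: acc = -48
The first disagreement with the record is at step 4, where the value should be acc = 5.

step 4, acc = 5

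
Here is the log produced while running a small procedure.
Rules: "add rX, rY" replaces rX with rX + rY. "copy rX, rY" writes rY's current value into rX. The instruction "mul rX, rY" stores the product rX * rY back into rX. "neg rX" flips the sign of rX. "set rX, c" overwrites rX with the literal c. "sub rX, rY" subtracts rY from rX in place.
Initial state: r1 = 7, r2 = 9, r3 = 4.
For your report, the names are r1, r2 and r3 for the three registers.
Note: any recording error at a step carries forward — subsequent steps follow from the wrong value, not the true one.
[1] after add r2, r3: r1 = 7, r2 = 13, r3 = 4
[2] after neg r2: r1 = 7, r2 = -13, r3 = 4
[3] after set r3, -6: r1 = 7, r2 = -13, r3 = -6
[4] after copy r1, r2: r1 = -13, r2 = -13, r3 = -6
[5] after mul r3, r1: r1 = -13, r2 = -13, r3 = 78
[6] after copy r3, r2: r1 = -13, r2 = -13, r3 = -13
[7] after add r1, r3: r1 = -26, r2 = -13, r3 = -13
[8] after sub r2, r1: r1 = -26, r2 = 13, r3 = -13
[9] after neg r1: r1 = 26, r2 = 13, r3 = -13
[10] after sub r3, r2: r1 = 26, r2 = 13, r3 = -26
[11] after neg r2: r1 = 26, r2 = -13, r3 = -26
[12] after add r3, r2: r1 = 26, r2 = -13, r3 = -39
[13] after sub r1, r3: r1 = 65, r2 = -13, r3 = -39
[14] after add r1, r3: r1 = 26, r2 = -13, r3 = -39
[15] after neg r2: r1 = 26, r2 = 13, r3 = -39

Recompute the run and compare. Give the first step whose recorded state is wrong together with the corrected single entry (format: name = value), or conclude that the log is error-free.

1. r2 = 9 + 4 = 13 (exactly as logged)
2. r2 = -(13) = -13 (matches)
3. r3 = -6 (same as recorded)
4. r1 = -13 (no discrepancy)
5. r3 = -6 * -13 = 78 (matches)
6. r3 = -13 (in agreement)
7. r1 = -13 + -13 = -26 (verified)
8. r2 = -13 - -26 = 13 (no discrepancy)
9. r1 = -(-26) = 26 (in agreement)
10. r3 = -13 - 13 = -26 (same as recorded)
11. r2 = -(13) = -13 (confirmed correct)
12. r3 = -26 + -13 = -39 (exactly as logged)
13. r1 = 26 - -39 = 65 (agrees with the log)
14. r1 = 65 + -39 = 26 (verified)
15. r2 = -(-13) = 13 (in agreement)
All entries verified; no error found.

no error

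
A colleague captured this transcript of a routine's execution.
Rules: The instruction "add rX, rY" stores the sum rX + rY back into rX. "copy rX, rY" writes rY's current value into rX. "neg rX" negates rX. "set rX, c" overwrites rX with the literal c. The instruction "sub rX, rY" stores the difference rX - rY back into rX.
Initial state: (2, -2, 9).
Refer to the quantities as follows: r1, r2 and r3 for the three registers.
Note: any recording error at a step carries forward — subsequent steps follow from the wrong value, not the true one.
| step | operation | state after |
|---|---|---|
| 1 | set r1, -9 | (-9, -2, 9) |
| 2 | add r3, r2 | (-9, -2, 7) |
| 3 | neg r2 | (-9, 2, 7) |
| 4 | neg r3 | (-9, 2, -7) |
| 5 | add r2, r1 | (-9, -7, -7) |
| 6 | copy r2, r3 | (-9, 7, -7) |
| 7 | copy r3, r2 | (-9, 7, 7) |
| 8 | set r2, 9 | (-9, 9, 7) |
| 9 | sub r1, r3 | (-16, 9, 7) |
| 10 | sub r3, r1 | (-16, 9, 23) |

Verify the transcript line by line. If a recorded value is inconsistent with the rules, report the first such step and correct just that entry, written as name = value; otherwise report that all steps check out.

step 6, r2 = -7

Step 1: r1 = -9 — matches.
Step 2: r3 = 9 + -2 = 7 — confirmed correct.
Step 3: r2 = -(-2) = 2 — same as recorded.
Step 4: r3 = -(7) = -7 — same as recorded.
Step 5: r2 = 2 + -9 = -7 — agrees with the transcript.
Step 6: r2 = -7 — the entry is off here.
First incorrect step: 6; the correct value is r2 = -7.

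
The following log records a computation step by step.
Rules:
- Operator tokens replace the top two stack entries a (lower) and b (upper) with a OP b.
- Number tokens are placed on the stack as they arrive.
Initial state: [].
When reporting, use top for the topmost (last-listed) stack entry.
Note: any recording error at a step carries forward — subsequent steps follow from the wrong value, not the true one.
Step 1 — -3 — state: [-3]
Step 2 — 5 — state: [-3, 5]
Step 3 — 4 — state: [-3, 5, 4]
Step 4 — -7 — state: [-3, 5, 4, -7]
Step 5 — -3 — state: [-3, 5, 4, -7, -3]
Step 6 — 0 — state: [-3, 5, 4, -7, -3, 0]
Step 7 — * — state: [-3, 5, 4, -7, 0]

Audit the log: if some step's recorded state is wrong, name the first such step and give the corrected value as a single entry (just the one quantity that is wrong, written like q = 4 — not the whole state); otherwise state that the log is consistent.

Step 1: push -3: top = -3 — no discrepancy.
Step 2: push 5: top = 5 — matches.
Step 3: push 4: top = 4 — same as recorded.
Step 4: push -7: top = -7 — checks out.
Step 5: push -3: top = -3 — exactly as logged.
Step 6: push 0: top = 0 — confirmed correct.
Step 7: -3 * 0 = 0 — no discrepancy.
Nothing is out of place; the run is error-free.

no error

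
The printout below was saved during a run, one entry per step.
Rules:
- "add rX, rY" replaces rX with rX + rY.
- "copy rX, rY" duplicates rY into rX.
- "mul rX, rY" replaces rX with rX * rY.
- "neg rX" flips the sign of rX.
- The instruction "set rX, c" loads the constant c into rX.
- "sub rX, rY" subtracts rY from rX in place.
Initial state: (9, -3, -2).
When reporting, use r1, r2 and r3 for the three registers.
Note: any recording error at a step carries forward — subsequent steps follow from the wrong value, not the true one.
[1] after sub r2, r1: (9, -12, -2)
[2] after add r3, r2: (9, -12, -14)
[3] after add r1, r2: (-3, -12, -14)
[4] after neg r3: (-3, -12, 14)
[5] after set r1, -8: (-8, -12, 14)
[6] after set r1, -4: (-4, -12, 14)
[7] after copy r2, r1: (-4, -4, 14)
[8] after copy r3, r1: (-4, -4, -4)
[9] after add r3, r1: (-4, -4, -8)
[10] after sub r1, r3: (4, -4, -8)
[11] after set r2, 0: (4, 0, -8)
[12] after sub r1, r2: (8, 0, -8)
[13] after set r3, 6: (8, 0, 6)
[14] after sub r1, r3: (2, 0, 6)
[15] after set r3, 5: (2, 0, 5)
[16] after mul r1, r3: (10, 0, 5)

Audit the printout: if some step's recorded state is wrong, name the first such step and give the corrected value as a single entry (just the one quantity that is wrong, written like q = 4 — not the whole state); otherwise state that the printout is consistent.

Step 1: r2 = -3 - 9 = -12 — in agreement.
Step 2: r3 = -2 + -12 = -14 — consistent with the printout.
Step 3: r1 = 9 + -12 = -3 — consistent with the printout.
Step 4: r3 = -(-14) = 14 — checks out.
Step 5: r1 = -8 — matches.
Step 6: r1 = -4 — confirmed correct.
Step 7: r2 = -4 — agrees with the printout.
Step 8: r3 = -4 — no discrepancy.
Step 9: r3 = -4 + -4 = -8 — matches.
Step 10: r1 = -4 - -8 = 4 — matches.
Step 11: r2 = 0 — exactly as logged.
Step 12: r1 = 4 - 0 = 4 — the recorded entry deviates here.
First incorrect step: 12; the correct value is r1 = 4.

step 12, r1 = 4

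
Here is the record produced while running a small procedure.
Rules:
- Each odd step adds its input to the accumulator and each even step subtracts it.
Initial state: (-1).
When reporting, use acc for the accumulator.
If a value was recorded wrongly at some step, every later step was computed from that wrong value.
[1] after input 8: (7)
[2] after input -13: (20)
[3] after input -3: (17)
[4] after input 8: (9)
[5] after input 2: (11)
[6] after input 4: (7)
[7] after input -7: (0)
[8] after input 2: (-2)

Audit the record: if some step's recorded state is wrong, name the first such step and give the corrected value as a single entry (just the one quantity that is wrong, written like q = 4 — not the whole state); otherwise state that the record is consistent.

Recomputing the run from the initial state:
step 1: acc = 7
step 2: acc = 20
step 3: acc = 17
step 4: acc = 9
step 5: acc = 11
step 6: acc = 7
step 7: acc = 0
step 8: acc = -2
This matches the record at every step.

no error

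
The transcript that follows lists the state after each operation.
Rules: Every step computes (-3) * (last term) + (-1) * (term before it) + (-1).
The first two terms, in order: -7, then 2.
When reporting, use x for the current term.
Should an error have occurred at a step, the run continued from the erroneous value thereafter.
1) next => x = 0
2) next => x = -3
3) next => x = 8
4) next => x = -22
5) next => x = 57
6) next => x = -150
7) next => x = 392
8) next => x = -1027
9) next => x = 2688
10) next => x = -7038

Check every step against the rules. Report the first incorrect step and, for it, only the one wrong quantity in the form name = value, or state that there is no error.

no error

1. x = -3*(2) + (-1)*(-7) + (-1) = 0 (verified)
2. x = -3*(0) + (-1)*(2) + (-1) = -3 (confirmed correct)
3. x = -3*(-3) + (-1)*(0) + (-1) = 8 (matches)
4. x = -3*(8) + (-1)*(-3) + (-1) = -22 (in agreement)
5. x = -3*(-22) + (-1)*(8) + (-1) = 57 (agrees with the transcript)
6. x = -3*(57) + (-1)*(-22) + (-1) = -150 (checks out)
7. x = -3*(-150) + (-1)*(57) + (-1) = 392 (in agreement)
8. x = -3*(392) + (-1)*(-150) + (-1) = -1027 (same as recorded)
9. x = -3*(-1027) + (-1)*(392) + (-1) = 2688 (agrees with the transcript)
10. x = -3*(2688) + (-1)*(-1027) + (-1) = -7038 (same as recorded)
All steps check out; nothing to correct.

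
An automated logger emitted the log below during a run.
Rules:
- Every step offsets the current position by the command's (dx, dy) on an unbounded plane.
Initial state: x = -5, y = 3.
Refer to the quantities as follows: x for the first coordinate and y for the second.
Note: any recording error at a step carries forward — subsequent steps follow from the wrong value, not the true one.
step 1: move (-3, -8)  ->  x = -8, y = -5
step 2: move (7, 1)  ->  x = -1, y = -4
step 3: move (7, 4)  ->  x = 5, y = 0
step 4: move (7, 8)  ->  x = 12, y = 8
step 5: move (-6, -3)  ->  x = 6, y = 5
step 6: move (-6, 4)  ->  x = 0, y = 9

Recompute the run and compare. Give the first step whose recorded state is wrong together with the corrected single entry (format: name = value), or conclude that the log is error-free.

step 3, x = 6

step 1: x = -5 + (-3) = -8, y = 3 + (-8) = -5 -> verified
step 2: x = -8 + (7) = -1, y = -5 + (1) = -4 -> in agreement
step 3: x = -1 + (7) = 6, y = -4 + (4) = 0 -> a discrepancy with the log
The audit stops at step 3: the recorded entry is wrong and should be x = 6.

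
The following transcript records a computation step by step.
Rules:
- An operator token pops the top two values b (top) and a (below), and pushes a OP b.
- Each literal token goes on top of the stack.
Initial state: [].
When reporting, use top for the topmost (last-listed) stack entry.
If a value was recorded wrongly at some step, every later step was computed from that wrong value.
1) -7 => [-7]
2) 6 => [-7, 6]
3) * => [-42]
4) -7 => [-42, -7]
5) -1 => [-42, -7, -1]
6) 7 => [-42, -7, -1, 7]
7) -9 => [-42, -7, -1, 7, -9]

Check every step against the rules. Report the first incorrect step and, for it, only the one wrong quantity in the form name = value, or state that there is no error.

no error

Recomputing the run from the initial state:
step 1: [-7]
step 2: [-7, 6]
step 3: [-42]
step 4: [-42, -7]
step 5: [-42, -7, -1]
step 6: [-42, -7, -1, 7]
step 7: [-42, -7, -1, 7, -9]
This matches the transcript at every step.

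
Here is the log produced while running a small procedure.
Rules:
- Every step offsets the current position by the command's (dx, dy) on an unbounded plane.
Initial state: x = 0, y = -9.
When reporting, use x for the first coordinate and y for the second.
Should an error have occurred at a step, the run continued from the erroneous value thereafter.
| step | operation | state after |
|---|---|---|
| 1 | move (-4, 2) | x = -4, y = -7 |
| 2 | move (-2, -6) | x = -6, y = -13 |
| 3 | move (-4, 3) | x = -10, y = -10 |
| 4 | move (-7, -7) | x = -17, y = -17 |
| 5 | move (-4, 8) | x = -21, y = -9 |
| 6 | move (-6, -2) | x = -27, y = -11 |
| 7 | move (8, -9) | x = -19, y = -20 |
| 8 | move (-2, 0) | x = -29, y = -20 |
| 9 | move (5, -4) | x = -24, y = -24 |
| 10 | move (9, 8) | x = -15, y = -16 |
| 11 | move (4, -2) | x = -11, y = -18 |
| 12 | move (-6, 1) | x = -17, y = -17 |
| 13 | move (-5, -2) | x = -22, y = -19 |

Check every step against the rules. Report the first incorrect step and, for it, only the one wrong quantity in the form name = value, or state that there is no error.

step 8, x = -21

1. x = 0 + (-4) = -4, y = -9 + (2) = -7 (confirmed correct)
2. x = -4 + (-2) = -6, y = -7 + (-6) = -13 (verified)
3. x = -6 + (-4) = -10, y = -13 + (3) = -10 (exactly as logged)
4. x = -10 + (-7) = -17, y = -10 + (-7) = -17 (agrees with the log)
5. x = -17 + (-4) = -21, y = -17 + (8) = -9 (checks out)
6. x = -21 + (-6) = -27, y = -9 + (-2) = -11 (matches)
7. x = -27 + (8) = -19, y = -11 + (-9) = -20 (in agreement)
8. x = -19 + (-2) = -21, y = -20 + (0) = -20 (not what was recorded)
The earliest wrong entry is at step 8: it should read x = -21.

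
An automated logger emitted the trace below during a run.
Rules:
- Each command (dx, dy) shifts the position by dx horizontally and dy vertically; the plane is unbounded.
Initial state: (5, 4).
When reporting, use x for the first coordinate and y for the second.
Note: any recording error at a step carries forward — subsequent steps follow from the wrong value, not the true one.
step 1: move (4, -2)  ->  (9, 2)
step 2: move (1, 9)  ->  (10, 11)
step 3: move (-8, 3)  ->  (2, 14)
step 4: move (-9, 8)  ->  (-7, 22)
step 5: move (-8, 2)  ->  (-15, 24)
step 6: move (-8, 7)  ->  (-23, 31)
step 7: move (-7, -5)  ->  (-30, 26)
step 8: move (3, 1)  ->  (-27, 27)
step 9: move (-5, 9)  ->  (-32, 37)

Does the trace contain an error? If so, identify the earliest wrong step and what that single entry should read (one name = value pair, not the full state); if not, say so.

step 9, y = 36

Recomputing the run from the initial state:
step 1: x = 9, y = 2
step 2: x = 10, y = 11
step 3: x = 2, y = 14
step 4: x = -7, y = 22
step 5: x = -15, y = 24
step 6: x = -23, y = 31
step 7: x = -30, y = 26
step 8: x = -27, y = 27
step 9: x = -32, y = 36
The first disagreement with the trace is at step 9, where the value should be y = 36.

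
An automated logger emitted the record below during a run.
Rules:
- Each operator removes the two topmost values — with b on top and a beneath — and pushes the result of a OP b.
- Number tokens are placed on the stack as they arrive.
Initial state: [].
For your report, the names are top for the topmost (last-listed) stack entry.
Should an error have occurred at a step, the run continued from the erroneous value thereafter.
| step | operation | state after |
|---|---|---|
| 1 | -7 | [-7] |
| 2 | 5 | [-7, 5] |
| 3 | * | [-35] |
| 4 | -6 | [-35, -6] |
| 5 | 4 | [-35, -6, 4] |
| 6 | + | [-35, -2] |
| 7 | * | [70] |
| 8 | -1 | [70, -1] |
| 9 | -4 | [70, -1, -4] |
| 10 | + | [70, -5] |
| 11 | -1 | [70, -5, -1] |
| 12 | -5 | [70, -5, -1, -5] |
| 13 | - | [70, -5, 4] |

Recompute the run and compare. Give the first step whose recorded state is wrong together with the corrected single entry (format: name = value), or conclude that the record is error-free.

no error

1. push -7: top = -7 (same as recorded)
2. push 5: top = 5 (confirmed correct)
3. -7 * 5 = -35 (exactly as logged)
4. push -6: top = -6 (matches)
5. push 4: top = 4 (checks out)
6. -6 + 4 = -2 (same as recorded)
7. -35 * -2 = 70 (in agreement)
8. push -1: top = -1 (confirmed correct)
9. push -4: top = -4 (verified)
10. -1 + -4 = -5 (matches)
11. push -1: top = -1 (consistent with the record)
12. push -5: top = -5 (confirmed correct)
13. -1 - -5 = 4 (in agreement)
Every step is consistent.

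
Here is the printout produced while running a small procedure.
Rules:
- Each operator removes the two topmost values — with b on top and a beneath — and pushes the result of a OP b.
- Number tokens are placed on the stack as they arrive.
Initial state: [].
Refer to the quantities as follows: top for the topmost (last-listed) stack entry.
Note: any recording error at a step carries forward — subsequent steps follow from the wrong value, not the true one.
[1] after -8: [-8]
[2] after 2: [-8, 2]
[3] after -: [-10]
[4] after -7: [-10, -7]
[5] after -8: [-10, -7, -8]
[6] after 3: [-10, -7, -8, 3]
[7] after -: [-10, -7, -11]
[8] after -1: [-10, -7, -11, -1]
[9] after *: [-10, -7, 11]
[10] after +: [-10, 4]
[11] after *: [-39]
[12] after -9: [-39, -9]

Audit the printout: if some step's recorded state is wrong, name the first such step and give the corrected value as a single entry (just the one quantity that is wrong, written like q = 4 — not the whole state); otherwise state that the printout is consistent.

Recomputing the run from the initial state:
step 1: [-8]
step 2: [-8, 2]
step 3: [-10]
step 4: [-10, -7]
step 5: [-10, -7, -8]
step 6: [-10, -7, -8, 3]
step 7: [-10, -7, -11]
step 8: [-10, -7, -11, -1]
step 9: [-10, -7, 11]
step 10: [-10, 4]
step 11: [-40]
step 12: [-40, -9]
The first disagreement with the printout is at step 11, where the value should be top = -40.

step 11, top = -40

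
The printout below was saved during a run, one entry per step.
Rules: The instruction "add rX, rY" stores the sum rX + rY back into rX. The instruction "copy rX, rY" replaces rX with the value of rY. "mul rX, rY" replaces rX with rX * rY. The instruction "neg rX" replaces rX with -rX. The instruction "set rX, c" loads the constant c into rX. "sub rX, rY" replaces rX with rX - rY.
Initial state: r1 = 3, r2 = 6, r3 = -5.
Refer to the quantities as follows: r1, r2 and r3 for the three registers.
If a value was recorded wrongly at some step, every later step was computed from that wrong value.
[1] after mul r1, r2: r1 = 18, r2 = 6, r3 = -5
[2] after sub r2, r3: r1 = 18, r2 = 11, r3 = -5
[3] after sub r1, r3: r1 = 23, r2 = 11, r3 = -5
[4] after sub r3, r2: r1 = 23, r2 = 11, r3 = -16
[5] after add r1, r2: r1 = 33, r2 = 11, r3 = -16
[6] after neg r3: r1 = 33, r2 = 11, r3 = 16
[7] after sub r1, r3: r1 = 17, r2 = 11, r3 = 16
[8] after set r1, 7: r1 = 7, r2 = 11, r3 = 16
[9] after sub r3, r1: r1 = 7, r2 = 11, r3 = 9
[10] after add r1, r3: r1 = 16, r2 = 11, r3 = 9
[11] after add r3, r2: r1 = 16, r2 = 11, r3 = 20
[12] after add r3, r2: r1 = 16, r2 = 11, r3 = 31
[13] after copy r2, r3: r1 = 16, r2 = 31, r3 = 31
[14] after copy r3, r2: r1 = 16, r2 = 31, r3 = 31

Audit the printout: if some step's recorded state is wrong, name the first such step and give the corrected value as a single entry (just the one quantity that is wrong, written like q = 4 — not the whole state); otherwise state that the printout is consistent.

Recomputing the run from the initial state:
step 1: r1 = 18, r2 = 6, r3 = -5
step 2: r1 = 18, r2 = 11, r3 = -5
step 3: r1 = 23, r2 = 11, r3 = -5
step 4: r1 = 23, r2 = 11, r3 = -16
step 5: r1 = 34, r2 = 11, r3 = -16
step 6: r1 = 34, r2 = 11, r3 = 16
step 7: r1 = 18, r2 = 11, r3 = 16
step 8: r1 = 7, r2 = 11, r3 = 16
step 9: r1 = 7, r2 = 11, r3 = 9
step 10: r1 = 16, r2 = 11, r3 = 9
step 11: r1 = 16, r2 = 11, r3 = 20
step 12: r1 = 16, r2 = 11, r3 = 31
step 13: r1 = 16, r2 = 31, r3 = 31
step 14: r1 = 16, r2 = 31, r3 = 31
The first disagreement with the printout is at step 5, where the value should be r1 = 34.

step 5, r1 = 34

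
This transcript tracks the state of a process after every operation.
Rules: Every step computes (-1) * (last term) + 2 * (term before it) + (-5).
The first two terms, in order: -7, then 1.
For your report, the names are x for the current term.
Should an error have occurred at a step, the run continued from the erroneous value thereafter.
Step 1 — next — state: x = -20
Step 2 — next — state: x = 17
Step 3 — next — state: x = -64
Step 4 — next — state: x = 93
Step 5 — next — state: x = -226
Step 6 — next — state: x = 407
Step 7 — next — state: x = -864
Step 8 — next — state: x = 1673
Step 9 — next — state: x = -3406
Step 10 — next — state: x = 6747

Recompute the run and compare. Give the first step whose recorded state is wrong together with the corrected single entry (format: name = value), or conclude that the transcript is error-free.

1. x = -1*(1) + (2)*(-7) + (-5) = -20 (no discrepancy)
2. x = -1*(-20) + (2)*(1) + (-5) = 17 (same as recorded)
3. x = -1*(17) + (2)*(-20) + (-5) = -62 (the recorded entry deviates here)
The audit stops at step 3: the recorded entry is wrong and should be x = -62.

step 3, x = -62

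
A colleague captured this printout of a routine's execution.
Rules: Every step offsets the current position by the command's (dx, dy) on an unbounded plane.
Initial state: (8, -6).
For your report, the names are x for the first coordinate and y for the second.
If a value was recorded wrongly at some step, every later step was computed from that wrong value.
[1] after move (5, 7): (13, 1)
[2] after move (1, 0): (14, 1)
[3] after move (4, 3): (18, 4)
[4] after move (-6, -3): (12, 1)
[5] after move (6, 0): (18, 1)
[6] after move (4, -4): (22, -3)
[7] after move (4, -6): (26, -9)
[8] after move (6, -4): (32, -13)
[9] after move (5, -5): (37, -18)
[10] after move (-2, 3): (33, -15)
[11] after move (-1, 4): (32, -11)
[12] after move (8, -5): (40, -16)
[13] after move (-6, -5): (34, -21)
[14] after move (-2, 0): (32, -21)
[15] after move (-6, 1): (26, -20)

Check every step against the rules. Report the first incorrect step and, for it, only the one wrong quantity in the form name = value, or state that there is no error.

step 10, x = 35

Step 1: x = 8 + (5) = 13, y = -6 + (7) = 1 — agrees with the printout.
Step 2: x = 13 + (1) = 14, y = 1 + (0) = 1 — checks out.
Step 3: x = 14 + (4) = 18, y = 1 + (3) = 4 — agrees with the printout.
Step 4: x = 18 + (-6) = 12, y = 4 + (-3) = 1 — in agreement.
Step 5: x = 12 + (6) = 18, y = 1 + (0) = 1 — consistent with the printout.
Step 6: x = 18 + (4) = 22, y = 1 + (-4) = -3 — confirmed correct.
Step 7: x = 22 + (4) = 26, y = -3 + (-6) = -9 — checks out.
Step 8: x = 26 + (6) = 32, y = -9 + (-4) = -13 — confirmed correct.
Step 9: x = 32 + (5) = 37, y = -13 + (-5) = -18 — agrees with the printout.
Step 10: x = 37 + (-2) = 35, y = -18 + (3) = -15 — first mismatch against the printout.
Step 10 is the first one off; corrected, x = 35.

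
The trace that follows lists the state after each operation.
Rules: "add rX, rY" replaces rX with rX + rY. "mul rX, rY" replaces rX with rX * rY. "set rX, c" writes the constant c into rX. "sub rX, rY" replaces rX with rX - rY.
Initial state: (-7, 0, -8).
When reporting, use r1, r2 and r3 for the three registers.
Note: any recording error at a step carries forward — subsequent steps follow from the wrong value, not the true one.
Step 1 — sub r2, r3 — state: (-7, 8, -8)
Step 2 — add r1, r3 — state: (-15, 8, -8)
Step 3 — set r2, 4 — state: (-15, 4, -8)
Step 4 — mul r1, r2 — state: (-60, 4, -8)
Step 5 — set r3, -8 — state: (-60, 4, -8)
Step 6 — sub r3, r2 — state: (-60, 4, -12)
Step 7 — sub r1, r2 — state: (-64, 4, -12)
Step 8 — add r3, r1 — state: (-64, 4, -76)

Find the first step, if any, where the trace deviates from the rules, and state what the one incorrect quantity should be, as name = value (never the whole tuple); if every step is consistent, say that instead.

no error

Step 1: r2 = 0 - -8 = 8 — verified.
Step 2: r1 = -7 + -8 = -15 — same as recorded.
Step 3: r2 = 4 — confirmed correct.
Step 4: r1 = -15 * 4 = -60 — checks out.
Step 5: r3 = -8 — agrees with the trace.
Step 6: r3 = -8 - 4 = -12 — exactly as logged.
Step 7: r1 = -60 - 4 = -64 — agrees with the trace.
Step 8: r3 = -12 + -64 = -76 — no discrepancy.
Every step is consistent.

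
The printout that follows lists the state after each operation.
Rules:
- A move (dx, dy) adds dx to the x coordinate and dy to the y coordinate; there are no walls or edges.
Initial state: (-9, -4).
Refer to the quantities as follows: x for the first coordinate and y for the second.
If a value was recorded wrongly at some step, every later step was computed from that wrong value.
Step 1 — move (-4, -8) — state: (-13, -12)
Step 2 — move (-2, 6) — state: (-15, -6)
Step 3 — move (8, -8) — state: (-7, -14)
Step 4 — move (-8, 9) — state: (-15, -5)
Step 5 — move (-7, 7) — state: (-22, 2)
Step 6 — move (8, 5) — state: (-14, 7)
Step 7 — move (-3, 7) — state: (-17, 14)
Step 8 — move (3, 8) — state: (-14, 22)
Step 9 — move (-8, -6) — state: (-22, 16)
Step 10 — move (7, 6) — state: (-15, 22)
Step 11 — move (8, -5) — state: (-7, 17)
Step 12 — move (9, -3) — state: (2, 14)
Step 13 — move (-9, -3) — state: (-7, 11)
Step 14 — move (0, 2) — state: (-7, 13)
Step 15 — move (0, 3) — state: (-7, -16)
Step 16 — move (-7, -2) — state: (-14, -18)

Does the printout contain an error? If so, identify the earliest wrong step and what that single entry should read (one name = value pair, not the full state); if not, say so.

step 15, y = 16

1. x = -9 + (-4) = -13, y = -4 + (-8) = -12 (no discrepancy)
2. x = -13 + (-2) = -15, y = -12 + (6) = -6 (confirmed correct)
3. x = -15 + (8) = -7, y = -6 + (-8) = -14 (matches)
4. x = -7 + (-8) = -15, y = -14 + (9) = -5 (agrees with the printout)
5. x = -15 + (-7) = -22, y = -5 + (7) = 2 (no discrepancy)
6. x = -22 + (8) = -14, y = 2 + (5) = 7 (verified)
7. x = -14 + (-3) = -17, y = 7 + (7) = 14 (exactly as logged)
8. x = -17 + (3) = -14, y = 14 + (8) = 22 (no discrepancy)
9. x = -14 + (-8) = -22, y = 22 + (-6) = 16 (consistent with the printout)
10. x = -22 + (7) = -15, y = 16 + (6) = 22 (consistent with the printout)
11. x = -15 + (8) = -7, y = 22 + (-5) = 17 (exactly as logged)
12. x = -7 + (9) = 2, y = 17 + (-3) = 14 (checks out)
13. x = 2 + (-9) = -7, y = 14 + (-3) = 11 (consistent with the printout)
14. x = -7 + (0) = -7, y = 11 + (2) = 13 (same as recorded)
15. x = -7 + (0) = -7, y = 13 + (3) = 16 (the printout disagrees here)
Step 15 is the first one off; corrected, y = 16.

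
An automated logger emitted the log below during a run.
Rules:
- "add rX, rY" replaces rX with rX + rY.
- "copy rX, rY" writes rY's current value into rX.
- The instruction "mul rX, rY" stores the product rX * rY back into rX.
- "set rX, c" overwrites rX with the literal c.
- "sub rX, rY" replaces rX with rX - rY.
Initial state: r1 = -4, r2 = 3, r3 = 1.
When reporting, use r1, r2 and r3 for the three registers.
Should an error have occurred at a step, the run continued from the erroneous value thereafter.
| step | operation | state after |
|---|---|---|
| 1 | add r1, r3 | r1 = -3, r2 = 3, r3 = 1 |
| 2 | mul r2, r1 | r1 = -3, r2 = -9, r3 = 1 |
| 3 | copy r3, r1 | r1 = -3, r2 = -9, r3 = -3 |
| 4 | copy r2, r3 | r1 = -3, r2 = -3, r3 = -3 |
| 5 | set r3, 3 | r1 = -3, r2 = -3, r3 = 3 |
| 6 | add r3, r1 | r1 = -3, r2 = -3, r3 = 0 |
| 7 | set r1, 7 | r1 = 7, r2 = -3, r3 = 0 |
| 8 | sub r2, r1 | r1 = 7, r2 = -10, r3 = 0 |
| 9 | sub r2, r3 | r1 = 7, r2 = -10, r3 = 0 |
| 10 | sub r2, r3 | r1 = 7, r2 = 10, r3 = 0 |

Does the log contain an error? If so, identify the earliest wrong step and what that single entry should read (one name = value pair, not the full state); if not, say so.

Recomputing the run from the initial state:
step 1: r1 = -3, r2 = 3, r3 = 1
step 2: r1 = -3, r2 = -9, r3 = 1
step 3: r1 = -3, r2 = -9, r3 = -3
step 4: r1 = -3, r2 = -3, r3 = -3
step 5: r1 = -3, r2 = -3, r3 = 3
step 6: r1 = -3, r2 = -3, r3 = 0
step 7: r1 = 7, r2 = -3, r3 = 0
step 8: r1 = 7, r2 = -10, r3 = 0
step 9: r1 = 7, r2 = -10, r3 = 0
step 10: r1 = 7, r2 = -10, r3 = 0
The first disagreement with the log is at step 10, where the value should be r2 = -10.

step 10, r2 = -10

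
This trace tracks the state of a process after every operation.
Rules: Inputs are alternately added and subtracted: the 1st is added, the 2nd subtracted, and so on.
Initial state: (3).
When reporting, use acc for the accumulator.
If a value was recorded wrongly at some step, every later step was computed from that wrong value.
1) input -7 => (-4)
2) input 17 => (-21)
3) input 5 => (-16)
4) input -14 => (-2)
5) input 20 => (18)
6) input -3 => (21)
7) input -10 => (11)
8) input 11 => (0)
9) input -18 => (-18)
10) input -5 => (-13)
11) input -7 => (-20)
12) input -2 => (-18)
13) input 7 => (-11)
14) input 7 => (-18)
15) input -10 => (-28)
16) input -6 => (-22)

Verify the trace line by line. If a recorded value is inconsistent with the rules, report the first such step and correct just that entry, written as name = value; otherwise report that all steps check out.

no error

Recomputing the run from the initial state:
step 1: acc = -4
step 2: acc = -21
step 3: acc = -16
step 4: acc = -2
step 5: acc = 18
step 6: acc = 21
step 7: acc = 11
step 8: acc = 0
step 9: acc = -18
step 10: acc = -13
step 11: acc = -20
step 12: acc = -18
step 13: acc = -11
step 14: acc = -18
step 15: acc = -28
step 16: acc = -22
This matches the trace at every step.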